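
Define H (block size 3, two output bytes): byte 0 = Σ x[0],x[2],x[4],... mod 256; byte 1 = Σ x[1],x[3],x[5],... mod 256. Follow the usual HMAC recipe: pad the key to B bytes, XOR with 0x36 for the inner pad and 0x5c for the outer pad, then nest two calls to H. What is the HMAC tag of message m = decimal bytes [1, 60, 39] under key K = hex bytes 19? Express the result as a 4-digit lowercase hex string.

fffd

Key hex bytes 19 is 1 byte ≤ B = 3; zero-pad to 3 bytes: K' = 19 00 00.
K' ⊕ ipad = 2f 36 36.  K' ⊕ opad = 45 5c 5c.
Inner input = (K'⊕ipad) ∥ m = 2f 36 36 ∥ 01 3c 27.
Inner hash: even-index sum = 161 mod 256 = 161; odd-index sum = 94 mod 256 = 94 → a1 5e.
Outer input = (K'⊕opad) ∥ inner = 45 5c 5c ∥ a1 5e.
Outer hash (tag): even-index sum = 255 mod 256 = 255; odd-index sum = 253 mod 256 = 253 → ff fd.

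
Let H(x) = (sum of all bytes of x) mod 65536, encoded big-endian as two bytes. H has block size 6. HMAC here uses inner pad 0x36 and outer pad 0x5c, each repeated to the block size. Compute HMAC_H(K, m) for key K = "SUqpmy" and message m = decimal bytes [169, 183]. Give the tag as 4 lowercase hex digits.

Key "SUqpmy" = 53 55 71 70 6d 79 is exactly B = 6 bytes: K' = 53 55 71 70 6d 79.
K' ⊕ ipad = 65 63 47 46 5b 4f.  K' ⊕ opad = 0f 09 2d 2c 31 25.
Inner input = (K'⊕ipad) ∥ m = 65 63 47 46 5b 4f ∥ a9 b7.
Inner hash: sum = 101+99+71+70+91+79+169+183 = 863 → 03 5f.
Outer input = (K'⊕opad) ∥ inner = 0f 09 2d 2c 31 25 ∥ 03 5f.
Outer hash (tag): sum = 15+9+45+44+49+37+3+95 = 297 → 01 29.

0129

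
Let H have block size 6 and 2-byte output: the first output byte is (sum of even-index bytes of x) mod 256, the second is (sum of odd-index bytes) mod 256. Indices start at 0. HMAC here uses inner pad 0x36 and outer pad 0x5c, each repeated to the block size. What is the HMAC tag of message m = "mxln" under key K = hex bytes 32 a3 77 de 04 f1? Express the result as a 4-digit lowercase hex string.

4158

Key hex bytes 32 a3 77 de 04 f1 is exactly B = 6 bytes: K' = 32 a3 77 de 04 f1.
K' ⊕ ipad = 04 95 41 e8 32 c7.  K' ⊕ opad = 6e ff 2b 82 58 ad.
Inner input = (K'⊕ipad) ∥ m = 04 95 41 e8 32 c7 ∥ 6d 78 6c 6e.
Inner hash: even-index sum = 336 mod 256 = 80; odd-index sum = 810 mod 256 = 42 → 50 2a.
Outer input = (K'⊕opad) ∥ inner = 6e ff 2b 82 58 ad ∥ 50 2a.
Outer hash (tag): even-index sum = 321 mod 256 = 65; odd-index sum = 600 mod 256 = 88 → 41 58.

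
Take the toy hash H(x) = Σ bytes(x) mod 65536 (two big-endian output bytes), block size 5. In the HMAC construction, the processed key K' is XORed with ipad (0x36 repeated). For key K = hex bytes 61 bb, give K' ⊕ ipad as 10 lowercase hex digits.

578d363636

Key hex bytes 61 bb is 2 bytes ≤ B = 5; zero-pad to 5 bytes: K' = 61 bb 00 00 00.
XOR each byte with 0x36: 61⊕36=57, bb⊕36=8d, 00⊕36=36, 00⊕36=36, 00⊕36=36.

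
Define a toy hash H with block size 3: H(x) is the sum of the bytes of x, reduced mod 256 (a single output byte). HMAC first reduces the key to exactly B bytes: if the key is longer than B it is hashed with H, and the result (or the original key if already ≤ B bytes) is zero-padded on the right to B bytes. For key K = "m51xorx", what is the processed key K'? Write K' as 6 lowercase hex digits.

|K| = 7 > B = 3, so first hash the key.
H(K): sum = 109+53+49+120+111+114+120 = 676; mod 256 = 164 → a4.
Zero-pad H(K) = a4 to 3 bytes: K' = a4 00 00.

a40000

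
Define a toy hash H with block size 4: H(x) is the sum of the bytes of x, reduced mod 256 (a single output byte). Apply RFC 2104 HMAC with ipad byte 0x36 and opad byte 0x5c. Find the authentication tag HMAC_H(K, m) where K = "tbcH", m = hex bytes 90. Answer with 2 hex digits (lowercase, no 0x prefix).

Key "tbcH" = 74 62 63 48 is exactly B = 4 bytes: K' = 74 62 63 48.
K' ⊕ ipad = 42 54 55 7e.  K' ⊕ opad = 28 3e 3f 14.
Inner input = (K'⊕ipad) ∥ m = 42 54 55 7e ∥ 90.
Inner hash: sum = 66+84+85+126+144 = 505; mod 256 = 249 → f9.
Outer input = (K'⊕opad) ∥ inner = 28 3e 3f 14 ∥ f9.
Outer hash (tag): sum = 40+62+63+20+249 = 434; mod 256 = 178 → b2.

b2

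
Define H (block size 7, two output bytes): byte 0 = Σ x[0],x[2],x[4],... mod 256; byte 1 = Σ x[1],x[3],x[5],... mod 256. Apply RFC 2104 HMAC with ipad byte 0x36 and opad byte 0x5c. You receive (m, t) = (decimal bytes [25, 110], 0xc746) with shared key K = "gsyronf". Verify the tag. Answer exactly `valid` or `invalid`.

valid

Key "gsyronf" = 67 73 79 72 6f 6e 66 is exactly B = 7 bytes: K' = 67 73 79 72 6f 6e 66.
K' ⊕ ipad = 51 45 4f 44 59 58 50; K' ⊕ opad = 3b 2f 25 2e 33 32 3a.
Inner hash: even-index sum = 439 mod 256 = 183; odd-index sum = 250 mod 256 = 250 → b7 fa.
Outer hash (recomputed tag): even-index sum = 455 mod 256 = 199; odd-index sum = 326 mod 256 = 70 → c7 46.
Recomputed tag = c746; claimed = c746 → match.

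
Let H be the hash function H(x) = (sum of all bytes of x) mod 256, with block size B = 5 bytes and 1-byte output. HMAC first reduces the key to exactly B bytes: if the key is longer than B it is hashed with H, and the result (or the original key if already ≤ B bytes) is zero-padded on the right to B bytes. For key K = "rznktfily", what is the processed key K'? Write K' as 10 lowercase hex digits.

|K| = 9 > B = 5, so first hash the key.
H(K): sum = 114+122+110+107+116+102+105+108+121 = 1005; mod 256 = 237 → ed.
Zero-pad H(K) = ed to 5 bytes: K' = ed 00 00 00 00.

ed00000000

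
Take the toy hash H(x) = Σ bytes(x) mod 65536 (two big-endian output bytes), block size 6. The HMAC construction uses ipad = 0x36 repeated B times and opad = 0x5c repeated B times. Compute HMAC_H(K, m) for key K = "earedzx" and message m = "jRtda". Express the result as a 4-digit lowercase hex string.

0346

Key "earedzx" = 65 61 72 65 64 7a 78 is 7 bytes > B = 6, so hash it first: H(key) = 02 f3, then zero-pad to 6 bytes: K' = 02 f3 00 00 00 00.
K' ⊕ ipad = 34 c5 36 36 36 36.  K' ⊕ opad = 5e af 5c 5c 5c 5c.
Inner input = (K'⊕ipad) ∥ m = 34 c5 36 36 36 36 ∥ 6a 52 74 64 61.
Inner hash: sum = 52+197+54+54+54+54+106+82+116+100+97 = 966 → 03 c6.
Outer input = (K'⊕opad) ∥ inner = 5e af 5c 5c 5c 5c ∥ 03 c6.
Outer hash (tag): sum = 94+175+92+92+92+92+3+198 = 838 → 03 46.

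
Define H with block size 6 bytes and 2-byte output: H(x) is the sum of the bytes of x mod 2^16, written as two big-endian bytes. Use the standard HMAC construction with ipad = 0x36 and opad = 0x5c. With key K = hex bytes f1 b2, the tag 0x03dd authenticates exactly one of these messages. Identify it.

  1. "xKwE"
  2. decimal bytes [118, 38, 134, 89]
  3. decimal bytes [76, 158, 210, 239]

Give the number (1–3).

Key hex bytes f1 b2 is 2 bytes ≤ B = 6; zero-pad to 6 bytes: K' = f1 b2 00 00 00 00.
K' ⊕ ipad = c7 84 36 36 36 36; K' ⊕ opad = ad ee 5c 5c 5c 5c.
m1: inner = H(c7 84 36 36 36 36 78 4b 77 45) = 03 a2; tag = H(ad ee 5c 5c 5c 5c 03 a2) = 03b0
m2: inner = H(c7 84 36 36 36 36 76 26 86 59) = 03 9e; tag = H(ad ee 5c 5c 5c 5c 03 9e) = 03ac
m3: inner = H(c7 84 36 36 36 36 4c 9e d2 ef) = 04 ce; tag = H(ad ee 5c 5c 5c 5c 04 ce) = 03dd ← matches

3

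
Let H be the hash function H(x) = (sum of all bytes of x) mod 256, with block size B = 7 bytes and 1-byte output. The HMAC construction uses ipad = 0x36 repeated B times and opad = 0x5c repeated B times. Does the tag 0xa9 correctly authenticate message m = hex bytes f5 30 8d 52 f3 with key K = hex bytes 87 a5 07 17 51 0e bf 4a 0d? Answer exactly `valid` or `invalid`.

Key hex bytes 87 a5 07 17 51 0e bf 4a 0d is 9 bytes > B = 7, so hash it first: H(key) = bf, then zero-pad to 7 bytes: K' = bf 00 00 00 00 00 00.
K' ⊕ ipad = 89 36 36 36 36 36 36; K' ⊕ opad = e3 5c 5c 5c 5c 5c 5c.
Inner hash: sum = 137+54+54+54+54+54+54+245+48+141+82+243 = 1220; mod 256 = 196 → c4.
Outer hash (recomputed tag): sum = 227+92+92+92+92+92+92+196 = 975; mod 256 = 207 → cf.
Recomputed tag = cf; claimed = a9 → mismatch.

invalid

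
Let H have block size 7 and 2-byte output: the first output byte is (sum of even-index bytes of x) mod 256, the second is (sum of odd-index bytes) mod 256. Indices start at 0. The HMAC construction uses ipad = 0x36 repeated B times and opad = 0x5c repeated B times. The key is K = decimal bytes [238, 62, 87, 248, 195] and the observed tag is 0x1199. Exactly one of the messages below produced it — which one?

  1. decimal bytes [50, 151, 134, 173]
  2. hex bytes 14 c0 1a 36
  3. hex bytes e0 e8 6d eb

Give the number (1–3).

Key decimal bytes [238, 62, 87, 248, 195] = ee 3e 57 f8 c3 is 5 bytes ≤ B = 7; zero-pad to 7 bytes: K' = ee 3e 57 f8 c3 00 00.
K' ⊕ ipad = d8 08 61 ce f5 36 36; K' ⊕ opad = b2 62 0b a4 9f 5c 5c.
m1: inner = H(d8 08 61 ce f5 36 36 32 97 86 ad) = a8 c4; tag = H(b2 62 0b a4 9f 5c 5c a8 c4) = 7c0a
m2: inner = H(d8 08 61 ce f5 36 36 14 c0 1a 36) = 5a 3a; tag = H(b2 62 0b a4 9f 5c 5c 5a 3a) = f2bc
m3: inner = H(d8 08 61 ce f5 36 36 e0 e8 6d eb) = 37 59; tag = H(b2 62 0b a4 9f 5c 5c 37 59) = 1199 ← matches

3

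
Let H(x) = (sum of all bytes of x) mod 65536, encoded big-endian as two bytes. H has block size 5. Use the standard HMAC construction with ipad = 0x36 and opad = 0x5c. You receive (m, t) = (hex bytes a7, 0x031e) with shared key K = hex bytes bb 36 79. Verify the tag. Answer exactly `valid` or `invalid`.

Key hex bytes bb 36 79 is 3 bytes ≤ B = 5; zero-pad to 5 bytes: K' = bb 36 79 00 00.
K' ⊕ ipad = 8d 00 4f 36 36; K' ⊕ opad = e7 6a 25 5c 5c.
Inner hash: sum = 141+0+79+54+54+167 = 495 → 01 ef.
Outer hash (recomputed tag): sum = 231+106+37+92+92+1+239 = 798 → 03 1e.
Recomputed tag = 031e; claimed = 031e → match.

valid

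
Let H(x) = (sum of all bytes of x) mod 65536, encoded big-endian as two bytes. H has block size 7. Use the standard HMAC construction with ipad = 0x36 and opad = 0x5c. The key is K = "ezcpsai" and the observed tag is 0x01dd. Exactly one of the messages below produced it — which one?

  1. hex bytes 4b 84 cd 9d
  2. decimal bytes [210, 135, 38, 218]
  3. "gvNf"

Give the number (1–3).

1

Key "ezcpsai" = 65 7a 63 70 73 61 69 is exactly B = 7 bytes: K' = 65 7a 63 70 73 61 69.
K' ⊕ ipad = 53 4c 55 46 45 57 5f; K' ⊕ opad = 39 26 3f 2c 2f 3d 35.
m1: inner = H(53 4c 55 46 45 57 5f 4b 84 cd 9d) = 04 6e; tag = H(39 26 3f 2c 2f 3d 35 04 6e) = 01dd ← matches
m2: inner = H(53 4c 55 46 45 57 5f d2 87 26 da) = 04 8e; tag = H(39 26 3f 2c 2f 3d 35 04 8e) = 01fd
m3: inner = H(53 4c 55 46 45 57 5f 67 76 4e 66) = 03 c6; tag = H(39 26 3f 2c 2f 3d 35 03 c6) = 0234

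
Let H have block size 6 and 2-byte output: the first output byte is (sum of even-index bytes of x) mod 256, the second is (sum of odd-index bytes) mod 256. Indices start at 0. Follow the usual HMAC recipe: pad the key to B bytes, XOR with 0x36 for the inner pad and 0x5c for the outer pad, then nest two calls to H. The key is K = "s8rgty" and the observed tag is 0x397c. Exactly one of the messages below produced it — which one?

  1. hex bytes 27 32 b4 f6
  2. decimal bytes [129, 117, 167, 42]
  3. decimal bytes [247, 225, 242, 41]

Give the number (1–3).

3

Key "s8rgty" = 73 38 72 67 74 79 is exactly B = 6 bytes: K' = 73 38 72 67 74 79.
K' ⊕ ipad = 45 0e 44 51 42 4f; K' ⊕ opad = 2f 64 2e 3b 28 25.
m1: inner = H(45 0e 44 51 42 4f 27 32 b4 f6) = a6 d6; tag = H(2f 64 2e 3b 28 25 a6 d6) = 2b9a
m2: inner = H(45 0e 44 51 42 4f 81 75 a7 2a) = f3 4d; tag = H(2f 64 2e 3b 28 25 f3 4d) = 7811
m3: inner = H(45 0e 44 51 42 4f f7 e1 f2 29) = b4 b8; tag = H(2f 64 2e 3b 28 25 b4 b8) = 397c ← matches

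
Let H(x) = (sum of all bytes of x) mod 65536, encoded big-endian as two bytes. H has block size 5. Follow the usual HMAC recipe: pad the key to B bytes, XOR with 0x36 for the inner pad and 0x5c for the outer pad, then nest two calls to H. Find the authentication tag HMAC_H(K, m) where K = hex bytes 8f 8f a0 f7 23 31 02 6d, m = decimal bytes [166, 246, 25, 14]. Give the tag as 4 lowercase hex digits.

0281

Key hex bytes 8f 8f a0 f7 23 31 02 6d is 8 bytes > B = 5, so hash it first: H(key) = 03 78, then zero-pad to 5 bytes: K' = 03 78 00 00 00.
K' ⊕ ipad = 35 4e 36 36 36.  K' ⊕ opad = 5f 24 5c 5c 5c.
Inner input = (K'⊕ipad) ∥ m = 35 4e 36 36 36 ∥ a6 f6 19 0e.
Inner hash: sum = 53+78+54+54+54+166+246+25+14 = 744 → 02 e8.
Outer input = (K'⊕opad) ∥ inner = 5f 24 5c 5c 5c ∥ 02 e8.
Outer hash (tag): sum = 95+36+92+92+92+2+232 = 641 → 02 81.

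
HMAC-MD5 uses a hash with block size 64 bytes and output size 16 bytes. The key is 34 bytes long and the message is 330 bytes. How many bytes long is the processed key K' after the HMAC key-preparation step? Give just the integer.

Key is 34 ≤ 64 bytes, zero-padded: |K'| = 64.

64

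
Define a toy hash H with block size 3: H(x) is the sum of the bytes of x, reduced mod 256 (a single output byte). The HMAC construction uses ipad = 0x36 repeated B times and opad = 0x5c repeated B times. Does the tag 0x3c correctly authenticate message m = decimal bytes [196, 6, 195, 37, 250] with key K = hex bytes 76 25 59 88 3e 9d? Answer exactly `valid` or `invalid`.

Key hex bytes 76 25 59 88 3e 9d is 6 bytes > B = 3, so hash it first: H(key) = 57, then zero-pad to 3 bytes: K' = 57 00 00.
K' ⊕ ipad = 61 36 36; K' ⊕ opad = 0b 5c 5c.
Inner hash: sum = 97+54+54+196+6+195+37+250 = 889; mod 256 = 121 → 79.
Outer hash (recomputed tag): sum = 11+92+92+121 = 316; mod 256 = 60 → 3c.
Recomputed tag = 3c; claimed = 3c → match.

valid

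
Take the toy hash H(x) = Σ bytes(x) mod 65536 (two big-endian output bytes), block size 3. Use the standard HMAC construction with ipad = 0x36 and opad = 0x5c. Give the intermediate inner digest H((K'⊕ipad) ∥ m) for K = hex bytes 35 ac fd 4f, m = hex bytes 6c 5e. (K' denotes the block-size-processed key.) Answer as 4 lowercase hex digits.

014f

Key hex bytes 35 ac fd 4f is 4 bytes > B = 3, so hash it first: H(key) = 02 2d, then zero-pad to 3 bytes: K' = 02 2d 00.
K' ⊕ ipad = 34 1b 36.
Inner input = 34 1b 36 ∥ 6c 5e.
Inner hash: sum = 52+27+54+108+94 = 335 → 01 4f.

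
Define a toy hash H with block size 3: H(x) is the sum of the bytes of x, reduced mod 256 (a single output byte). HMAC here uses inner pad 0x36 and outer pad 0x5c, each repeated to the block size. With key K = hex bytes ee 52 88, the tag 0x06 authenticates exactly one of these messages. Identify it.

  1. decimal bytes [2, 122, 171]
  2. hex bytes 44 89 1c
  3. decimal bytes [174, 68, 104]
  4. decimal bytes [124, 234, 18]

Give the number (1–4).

Key hex bytes ee 52 88 is exactly B = 3 bytes: K' = ee 52 88.
K' ⊕ ipad = d8 64 be; K' ⊕ opad = b2 0e d4.
m1: inner = H(d8 64 be 02 7a ab) = 21; tag = H(b2 0e d4 21) = b5
m2: inner = H(d8 64 be 44 89 1c) = e3; tag = H(b2 0e d4 e3) = 77
m3: inner = H(d8 64 be ae 44 68) = 54; tag = H(b2 0e d4 54) = e8
m4: inner = H(d8 64 be 7c ea 12) = 72; tag = H(b2 0e d4 72) = 06 ← matches

4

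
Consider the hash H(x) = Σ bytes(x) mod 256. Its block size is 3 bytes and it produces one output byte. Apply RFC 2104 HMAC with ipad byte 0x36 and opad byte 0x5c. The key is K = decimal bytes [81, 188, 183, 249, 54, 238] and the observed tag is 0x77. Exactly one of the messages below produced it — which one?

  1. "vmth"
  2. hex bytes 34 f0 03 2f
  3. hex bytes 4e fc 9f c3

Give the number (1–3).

1

Key decimal bytes [81, 188, 183, 249, 54, 238] = 51 bc b7 f9 36 ee is 6 bytes > B = 3, so hash it first: H(key) = e1, then zero-pad to 3 bytes: K' = e1 00 00.
K' ⊕ ipad = d7 36 36; K' ⊕ opad = bd 5c 5c.
m1: inner = H(d7 36 36 76 6d 74 68) = 02; tag = H(bd 5c 5c 02) = 77 ← matches
m2: inner = H(d7 36 36 34 f0 03 2f) = 99; tag = H(bd 5c 5c 99) = 0e
m3: inner = H(d7 36 36 4e fc 9f c3) = ef; tag = H(bd 5c 5c ef) = 64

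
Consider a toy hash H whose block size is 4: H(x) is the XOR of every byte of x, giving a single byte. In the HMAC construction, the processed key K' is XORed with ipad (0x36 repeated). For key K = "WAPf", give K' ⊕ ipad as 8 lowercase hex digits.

61776650

Key "WAPf" = 57 41 50 66 is exactly B = 4 bytes: K' = 57 41 50 66.
XOR each byte with 0x36: 57⊕36=61, 41⊕36=77, 50⊕36=66, 66⊕36=50.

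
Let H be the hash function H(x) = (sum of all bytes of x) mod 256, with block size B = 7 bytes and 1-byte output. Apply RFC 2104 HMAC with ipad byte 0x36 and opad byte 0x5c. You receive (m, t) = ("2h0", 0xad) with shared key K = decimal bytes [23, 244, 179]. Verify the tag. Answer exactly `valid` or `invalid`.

Key decimal bytes [23, 244, 179] = 17 f4 b3 is 3 bytes ≤ B = 7; zero-pad to 7 bytes: K' = 17 f4 b3 00 00 00 00.
K' ⊕ ipad = 21 c2 85 36 36 36 36; K' ⊕ opad = 4b a8 ef 5c 5c 5c 5c.
Inner hash: sum = 33+194+133+54+54+54+54+50+104+48 = 778; mod 256 = 10 → 0a.
Outer hash (recomputed tag): sum = 75+168+239+92+92+92+92+10 = 860; mod 256 = 92 → 5c.
Recomputed tag = 5c; claimed = ad → mismatch.

invalid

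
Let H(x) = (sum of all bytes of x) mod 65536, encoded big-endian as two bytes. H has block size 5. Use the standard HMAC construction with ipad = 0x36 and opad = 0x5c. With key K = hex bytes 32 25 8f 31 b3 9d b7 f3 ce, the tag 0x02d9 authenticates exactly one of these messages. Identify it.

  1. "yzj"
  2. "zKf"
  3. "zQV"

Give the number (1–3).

2

Key hex bytes 32 25 8f 31 b3 9d b7 f3 ce is 9 bytes > B = 5, so hash it first: H(key) = 04 df, then zero-pad to 5 bytes: K' = 04 df 00 00 00.
K' ⊕ ipad = 32 e9 36 36 36; K' ⊕ opad = 58 83 5c 5c 5c.
m1: inner = H(32 e9 36 36 36 79 7a 6a) = 03 1a; tag = H(58 83 5c 5c 5c 03 1a) = 020c
m2: inner = H(32 e9 36 36 36 7a 4b 66) = 02 e8; tag = H(58 83 5c 5c 5c 02 e8) = 02d9 ← matches
m3: inner = H(32 e9 36 36 36 7a 51 56) = 02 de; tag = H(58 83 5c 5c 5c 02 de) = 02cf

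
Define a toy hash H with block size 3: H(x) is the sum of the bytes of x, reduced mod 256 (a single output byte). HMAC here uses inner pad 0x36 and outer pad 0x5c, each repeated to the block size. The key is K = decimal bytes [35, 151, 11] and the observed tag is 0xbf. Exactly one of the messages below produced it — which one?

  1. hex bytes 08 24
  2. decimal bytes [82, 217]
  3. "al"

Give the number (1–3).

2

Key decimal bytes [35, 151, 11] = 23 97 0b is exactly B = 3 bytes: K' = 23 97 0b.
K' ⊕ ipad = 15 a1 3d; K' ⊕ opad = 7f cb 57.
m1: inner = H(15 a1 3d 08 24) = 1f; tag = H(7f cb 57 1f) = c0
m2: inner = H(15 a1 3d 52 d9) = 1e; tag = H(7f cb 57 1e) = bf ← matches
m3: inner = H(15 a1 3d 61 6c) = c0; tag = H(7f cb 57 c0) = 61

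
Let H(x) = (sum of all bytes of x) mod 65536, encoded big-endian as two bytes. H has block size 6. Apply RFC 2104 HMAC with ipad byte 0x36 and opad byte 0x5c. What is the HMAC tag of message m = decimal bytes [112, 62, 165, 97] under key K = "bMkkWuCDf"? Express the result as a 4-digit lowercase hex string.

02fc

Key "bMkkWuCDf" = 62 4d 6b 6b 57 75 43 44 66 is 9 bytes > B = 6, so hash it first: H(key) = 03 3e, then zero-pad to 6 bytes: K' = 03 3e 00 00 00 00.
K' ⊕ ipad = 35 08 36 36 36 36.  K' ⊕ opad = 5f 62 5c 5c 5c 5c.
Inner input = (K'⊕ipad) ∥ m = 35 08 36 36 36 36 ∥ 70 3e a5 61.
Inner hash: sum = 53+8+54+54+54+54+112+62+165+97 = 713 → 02 c9.
Outer input = (K'⊕opad) ∥ inner = 5f 62 5c 5c 5c 5c ∥ 02 c9.
Outer hash (tag): sum = 95+98+92+92+92+92+2+201 = 764 → 02 fc.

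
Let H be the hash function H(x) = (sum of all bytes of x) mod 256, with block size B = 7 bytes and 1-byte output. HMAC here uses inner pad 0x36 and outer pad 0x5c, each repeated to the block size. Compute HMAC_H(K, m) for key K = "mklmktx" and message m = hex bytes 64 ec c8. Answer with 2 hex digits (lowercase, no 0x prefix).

Key "mklmktx" = 6d 6b 6c 6d 6b 74 78 is exactly B = 7 bytes: K' = 6d 6b 6c 6d 6b 74 78.
K' ⊕ ipad = 5b 5d 5a 5b 5d 42 4e.  K' ⊕ opad = 31 37 30 31 37 28 24.
Inner input = (K'⊕ipad) ∥ m = 5b 5d 5a 5b 5d 42 4e ∥ 64 ec c8.
Inner hash: sum = 91+93+90+91+93+66+78+100+236+200 = 1138; mod 256 = 114 → 72.
Outer input = (K'⊕opad) ∥ inner = 31 37 30 31 37 28 24 ∥ 72.
Outer hash (tag): sum = 49+55+48+49+55+40+36+114 = 446; mod 256 = 190 → be.

be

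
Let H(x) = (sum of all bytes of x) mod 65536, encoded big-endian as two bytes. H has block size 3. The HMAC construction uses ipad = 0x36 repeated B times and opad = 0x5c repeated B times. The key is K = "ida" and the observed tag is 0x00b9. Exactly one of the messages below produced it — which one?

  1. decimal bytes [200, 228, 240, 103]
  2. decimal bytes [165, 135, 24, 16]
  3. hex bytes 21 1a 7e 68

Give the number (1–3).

1

Key "ida" = 69 64 61 is exactly B = 3 bytes: K' = 69 64 61.
K' ⊕ ipad = 5f 52 57; K' ⊕ opad = 35 38 3d.
m1: inner = H(5f 52 57 c8 e4 f0 67) = 04 0b; tag = H(35 38 3d 04 0b) = 00b9 ← matches
m2: inner = H(5f 52 57 a5 87 18 10) = 02 5c; tag = H(35 38 3d 02 5c) = 0108
m3: inner = H(5f 52 57 21 1a 7e 68) = 02 29; tag = H(35 38 3d 02 29) = 00d5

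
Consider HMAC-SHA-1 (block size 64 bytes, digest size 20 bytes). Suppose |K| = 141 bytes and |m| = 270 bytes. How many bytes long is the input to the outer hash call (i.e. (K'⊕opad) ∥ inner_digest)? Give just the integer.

Key is 141 > 64 bytes, so it is hashed to 20 bytes then zero-padded to 64: |K'| = 64.
Outer input = (K'⊕opad) ∥ H(inner) → 64 + 20 = 84 bytes.

84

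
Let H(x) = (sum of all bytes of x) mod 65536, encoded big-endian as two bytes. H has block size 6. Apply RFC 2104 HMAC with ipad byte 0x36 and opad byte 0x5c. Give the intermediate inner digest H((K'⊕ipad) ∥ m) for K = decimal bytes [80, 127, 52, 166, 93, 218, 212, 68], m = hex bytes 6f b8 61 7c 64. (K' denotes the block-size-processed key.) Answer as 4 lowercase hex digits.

Key decimal bytes [80, 127, 52, 166, 93, 218, 212, 68] = 50 7f 34 a6 5d da d4 44 is 8 bytes > B = 6, so hash it first: H(key) = 03 f8, then zero-pad to 6 bytes: K' = 03 f8 00 00 00 00.
K' ⊕ ipad = 35 ce 36 36 36 36.
Inner input = 35 ce 36 36 36 36 ∥ 6f b8 61 7c 64.
Inner hash: sum = 53+206+54+54+54+54+111+184+97+124+100 = 1091 → 04 43.

0443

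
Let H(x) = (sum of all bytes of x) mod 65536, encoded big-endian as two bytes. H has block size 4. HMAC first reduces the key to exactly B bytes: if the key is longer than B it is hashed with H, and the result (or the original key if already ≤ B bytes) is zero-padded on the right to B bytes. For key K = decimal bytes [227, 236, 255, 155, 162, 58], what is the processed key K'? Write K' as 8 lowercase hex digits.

04450000

|K| = 6 > B = 4, so first hash the key.
H(K): sum = 227+236+255+155+162+58 = 1093 → 04 45.
Zero-pad H(K) = 04 45 to 4 bytes: K' = 04 45 00 00.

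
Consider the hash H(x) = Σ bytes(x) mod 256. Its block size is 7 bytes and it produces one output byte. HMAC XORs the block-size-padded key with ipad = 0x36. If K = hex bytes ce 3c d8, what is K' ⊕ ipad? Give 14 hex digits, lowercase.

f80aee36363636

Key hex bytes ce 3c d8 is 3 bytes ≤ B = 7; zero-pad to 7 bytes: K' = ce 3c d8 00 00 00 00.
XOR each byte with 0x36: ce⊕36=f8, 3c⊕36=0a, d8⊕36=ee, 00⊕36=36, 00⊕36=36, 00⊕36=36, 00⊕36=36.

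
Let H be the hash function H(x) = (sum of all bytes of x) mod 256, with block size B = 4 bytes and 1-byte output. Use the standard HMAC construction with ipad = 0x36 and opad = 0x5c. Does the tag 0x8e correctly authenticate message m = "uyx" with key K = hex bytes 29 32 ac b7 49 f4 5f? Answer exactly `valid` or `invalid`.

Key hex bytes 29 32 ac b7 49 f4 5f is 7 bytes > B = 4, so hash it first: H(key) = 5a, then zero-pad to 4 bytes: K' = 5a 00 00 00.
K' ⊕ ipad = 6c 36 36 36; K' ⊕ opad = 06 5c 5c 5c.
Inner hash: sum = 108+54+54+54+117+121+120 = 628; mod 256 = 116 → 74.
Outer hash (recomputed tag): sum = 6+92+92+92+116 = 398; mod 256 = 142 → 8e.
Recomputed tag = 8e; claimed = 8e → match.

valid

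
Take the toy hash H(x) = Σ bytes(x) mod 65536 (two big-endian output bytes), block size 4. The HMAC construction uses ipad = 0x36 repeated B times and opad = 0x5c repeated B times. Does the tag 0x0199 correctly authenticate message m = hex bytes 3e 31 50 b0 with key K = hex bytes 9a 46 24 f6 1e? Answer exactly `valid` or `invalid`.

Key hex bytes 9a 46 24 f6 1e is 5 bytes > B = 4, so hash it first: H(key) = 02 18, then zero-pad to 4 bytes: K' = 02 18 00 00.
K' ⊕ ipad = 34 2e 36 36; K' ⊕ opad = 5e 44 5c 5c.
Inner hash: sum = 52+46+54+54+62+49+80+176 = 573 → 02 3d.
Outer hash (recomputed tag): sum = 94+68+92+92+2+61 = 409 → 01 99.
Recomputed tag = 0199; claimed = 0199 → match.

valid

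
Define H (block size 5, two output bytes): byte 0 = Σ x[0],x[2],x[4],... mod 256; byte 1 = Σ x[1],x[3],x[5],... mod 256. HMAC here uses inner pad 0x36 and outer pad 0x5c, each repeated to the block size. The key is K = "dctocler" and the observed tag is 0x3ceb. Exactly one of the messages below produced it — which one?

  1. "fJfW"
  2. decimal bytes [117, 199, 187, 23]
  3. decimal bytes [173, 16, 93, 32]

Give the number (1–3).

1

Key "dctocler" = 64 63 74 6f 63 6c 65 72 is 8 bytes > B = 5, so hash it first: H(key) = a0 b0, then zero-pad to 5 bytes: K' = a0 b0 00 00 00.
K' ⊕ ipad = 96 86 36 36 36; K' ⊕ opad = fc ec 5c 5c 5c.
m1: inner = H(96 86 36 36 36 66 4a 66 57) = a3 88; tag = H(fc ec 5c 5c 5c a3 88) = 3ceb ← matches
m2: inner = H(96 86 36 36 36 75 c7 bb 17) = e0 ec; tag = H(fc ec 5c 5c 5c e0 ec) = a028
m3: inner = H(96 86 36 36 36 ad 10 5d 20) = 32 c6; tag = H(fc ec 5c 5c 5c 32 c6) = 7a7a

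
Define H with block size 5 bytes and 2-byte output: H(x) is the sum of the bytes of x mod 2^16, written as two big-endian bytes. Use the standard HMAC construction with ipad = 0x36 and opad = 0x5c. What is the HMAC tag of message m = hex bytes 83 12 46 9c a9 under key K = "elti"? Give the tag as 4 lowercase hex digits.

Key "elti" = 65 6c 74 69 is 4 bytes ≤ B = 5; zero-pad to 5 bytes: K' = 65 6c 74 69 00.
K' ⊕ ipad = 53 5a 42 5f 36.  K' ⊕ opad = 39 30 28 35 5c.
Inner input = (K'⊕ipad) ∥ m = 53 5a 42 5f 36 ∥ 83 12 46 9c a9.
Inner hash: sum = 83+90+66+95+54+131+18+70+156+169 = 932 → 03 a4.
Outer input = (K'⊕opad) ∥ inner = 39 30 28 35 5c ∥ 03 a4.
Outer hash (tag): sum = 57+48+40+53+92+3+164 = 457 → 01 c9.

01c9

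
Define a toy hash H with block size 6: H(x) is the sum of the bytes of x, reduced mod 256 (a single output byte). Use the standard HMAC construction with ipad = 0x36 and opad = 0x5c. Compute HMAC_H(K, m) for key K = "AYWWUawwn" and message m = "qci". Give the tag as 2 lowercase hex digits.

Key "AYWWUawwn" = 41 59 57 57 55 61 77 77 6e is 9 bytes > B = 6, so hash it first: H(key) = 5a, then zero-pad to 6 bytes: K' = 5a 00 00 00 00 00.
K' ⊕ ipad = 6c 36 36 36 36 36.  K' ⊕ opad = 06 5c 5c 5c 5c 5c.
Inner input = (K'⊕ipad) ∥ m = 6c 36 36 36 36 36 ∥ 71 63 69.
Inner hash: sum = 108+54+54+54+54+54+113+99+105 = 695; mod 256 = 183 → b7.
Outer input = (K'⊕opad) ∥ inner = 06 5c 5c 5c 5c 5c ∥ b7.
Outer hash (tag): sum = 6+92+92+92+92+92+183 = 649; mod 256 = 137 → 89.

89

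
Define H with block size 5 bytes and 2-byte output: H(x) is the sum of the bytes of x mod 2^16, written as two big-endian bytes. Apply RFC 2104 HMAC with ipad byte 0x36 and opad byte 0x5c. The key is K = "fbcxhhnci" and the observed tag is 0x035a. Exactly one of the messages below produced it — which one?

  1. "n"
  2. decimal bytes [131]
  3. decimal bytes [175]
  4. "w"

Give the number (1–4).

2

Key "fbcxhhnci" = 66 62 63 78 68 68 6e 63 69 is 9 bytes > B = 5, so hash it first: H(key) = 03 ad, then zero-pad to 5 bytes: K' = 03 ad 00 00 00.
K' ⊕ ipad = 35 9b 36 36 36; K' ⊕ opad = 5f f1 5c 5c 5c.
m1: inner = H(35 9b 36 36 36 6e) = 01 e0; tag = H(5f f1 5c 5c 5c 01 e0) = 0345
m2: inner = H(35 9b 36 36 36 83) = 01 f5; tag = H(5f f1 5c 5c 5c 01 f5) = 035a ← matches
m3: inner = H(35 9b 36 36 36 af) = 02 21; tag = H(5f f1 5c 5c 5c 02 21) = 0287
m4: inner = H(35 9b 36 36 36 77) = 01 e9; tag = H(5f f1 5c 5c 5c 01 e9) = 034e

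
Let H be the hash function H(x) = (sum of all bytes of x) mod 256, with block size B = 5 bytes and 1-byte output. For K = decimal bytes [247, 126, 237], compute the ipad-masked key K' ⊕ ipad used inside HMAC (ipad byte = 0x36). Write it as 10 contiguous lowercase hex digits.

Key decimal bytes [247, 126, 237] = f7 7e ed is 3 bytes ≤ B = 5; zero-pad to 5 bytes: K' = f7 7e ed 00 00.
XOR each byte with 0x36: f7⊕36=c1, 7e⊕36=48, ed⊕36=db, 00⊕36=36, 00⊕36=36.

c148db3636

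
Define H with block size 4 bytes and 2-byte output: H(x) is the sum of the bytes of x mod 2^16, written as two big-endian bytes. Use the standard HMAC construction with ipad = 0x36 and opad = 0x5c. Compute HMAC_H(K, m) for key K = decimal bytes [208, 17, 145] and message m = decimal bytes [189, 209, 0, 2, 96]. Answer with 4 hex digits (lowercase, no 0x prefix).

02df

Key decimal bytes [208, 17, 145] = d0 11 91 is 3 bytes ≤ B = 4; zero-pad to 4 bytes: K' = d0 11 91 00.
K' ⊕ ipad = e6 27 a7 36.  K' ⊕ opad = 8c 4d cd 5c.
Inner input = (K'⊕ipad) ∥ m = e6 27 a7 36 ∥ bd d1 00 02 60.
Inner hash: sum = 230+39+167+54+189+209+0+2+96 = 986 → 03 da.
Outer input = (K'⊕opad) ∥ inner = 8c 4d cd 5c ∥ 03 da.
Outer hash (tag): sum = 140+77+205+92+3+218 = 735 → 02 df.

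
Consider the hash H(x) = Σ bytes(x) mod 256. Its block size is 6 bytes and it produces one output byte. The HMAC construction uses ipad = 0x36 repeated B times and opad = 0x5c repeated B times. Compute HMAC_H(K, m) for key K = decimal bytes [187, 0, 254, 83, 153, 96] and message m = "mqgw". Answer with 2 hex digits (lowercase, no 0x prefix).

a6

Key decimal bytes [187, 0, 254, 83, 153, 96] = bb 00 fe 53 99 60 is exactly B = 6 bytes: K' = bb 00 fe 53 99 60.
K' ⊕ ipad = 8d 36 c8 65 af 56.  K' ⊕ opad = e7 5c a2 0f c5 3c.
Inner input = (K'⊕ipad) ∥ m = 8d 36 c8 65 af 56 ∥ 6d 71 67 77.
Inner hash: sum = 141+54+200+101+175+86+109+113+103+119 = 1201; mod 256 = 177 → b1.
Outer input = (K'⊕opad) ∥ inner = e7 5c a2 0f c5 3c ∥ b1.
Outer hash (tag): sum = 231+92+162+15+197+60+177 = 934; mod 256 = 166 → a6.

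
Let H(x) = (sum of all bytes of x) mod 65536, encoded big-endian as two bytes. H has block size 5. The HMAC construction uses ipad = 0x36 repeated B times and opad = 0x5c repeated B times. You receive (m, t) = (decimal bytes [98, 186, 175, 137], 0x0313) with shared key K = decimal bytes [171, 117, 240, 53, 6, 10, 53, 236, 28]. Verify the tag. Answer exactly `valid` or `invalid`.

valid

Key decimal bytes [171, 117, 240, 53, 6, 10, 53, 236, 28] = ab 75 f0 35 06 0a 35 ec 1c is 9 bytes > B = 5, so hash it first: H(key) = 03 92, then zero-pad to 5 bytes: K' = 03 92 00 00 00.
K' ⊕ ipad = 35 a4 36 36 36; K' ⊕ opad = 5f ce 5c 5c 5c.
Inner hash: sum = 53+164+54+54+54+98+186+175+137 = 975 → 03 cf.
Outer hash (recomputed tag): sum = 95+206+92+92+92+3+207 = 787 → 03 13.
Recomputed tag = 0313; claimed = 0313 → match.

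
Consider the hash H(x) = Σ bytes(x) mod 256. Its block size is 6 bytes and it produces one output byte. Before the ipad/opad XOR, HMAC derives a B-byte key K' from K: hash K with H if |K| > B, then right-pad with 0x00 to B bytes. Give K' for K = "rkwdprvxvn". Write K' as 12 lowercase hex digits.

|K| = 10 > B = 6, so first hash the key.
H(K): sum = 114+107+119+100+112+114+118+120+118+110 = 1132; mod 256 = 108 → 6c.
Zero-pad H(K) = 6c to 6 bytes: K' = 6c 00 00 00 00 00.

6c0000000000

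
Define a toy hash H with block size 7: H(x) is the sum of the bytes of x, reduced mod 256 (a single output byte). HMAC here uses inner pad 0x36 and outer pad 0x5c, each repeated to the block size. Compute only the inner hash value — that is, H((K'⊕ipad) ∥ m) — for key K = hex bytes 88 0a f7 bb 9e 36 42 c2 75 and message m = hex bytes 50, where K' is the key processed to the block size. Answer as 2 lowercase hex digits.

Key hex bytes 88 0a f7 bb 9e 36 42 c2 75 is 9 bytes > B = 7, so hash it first: H(key) = 91, then zero-pad to 7 bytes: K' = 91 00 00 00 00 00 00.
K' ⊕ ipad = a7 36 36 36 36 36 36.
Inner input = a7 36 36 36 36 36 36 ∥ 50.
Inner hash: sum = 167+54+54+54+54+54+54+80 = 571; mod 256 = 59 → 3b.

3b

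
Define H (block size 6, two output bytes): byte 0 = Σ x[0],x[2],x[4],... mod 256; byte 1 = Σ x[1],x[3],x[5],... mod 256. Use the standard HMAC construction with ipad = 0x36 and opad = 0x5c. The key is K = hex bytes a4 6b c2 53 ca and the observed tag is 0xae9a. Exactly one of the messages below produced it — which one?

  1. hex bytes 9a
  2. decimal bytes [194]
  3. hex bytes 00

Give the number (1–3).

3

Key hex bytes a4 6b c2 53 ca is 5 bytes ≤ B = 6; zero-pad to 6 bytes: K' = a4 6b c2 53 ca 00.
K' ⊕ ipad = 92 5d f4 65 fc 36; K' ⊕ opad = f8 37 9e 0f 96 5c.
m1: inner = H(92 5d f4 65 fc 36 9a) = 1c f8; tag = H(f8 37 9e 0f 96 5c 1c f8) = 489a
m2: inner = H(92 5d f4 65 fc 36 c2) = 44 f8; tag = H(f8 37 9e 0f 96 5c 44 f8) = 709a
m3: inner = H(92 5d f4 65 fc 36 00) = 82 f8; tag = H(f8 37 9e 0f 96 5c 82 f8) = ae9a ← matches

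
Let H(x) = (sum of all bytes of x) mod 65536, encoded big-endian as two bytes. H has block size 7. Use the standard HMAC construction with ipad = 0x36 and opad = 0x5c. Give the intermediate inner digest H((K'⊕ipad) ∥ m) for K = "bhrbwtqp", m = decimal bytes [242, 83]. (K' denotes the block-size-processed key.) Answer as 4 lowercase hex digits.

Key "bhrbwtqp" = 62 68 72 62 77 74 71 70 is 8 bytes > B = 7, so hash it first: H(key) = 03 6a, then zero-pad to 7 bytes: K' = 03 6a 00 00 00 00 00.
K' ⊕ ipad = 35 5c 36 36 36 36 36.
Inner input = 35 5c 36 36 36 36 36 ∥ f2 53.
Inner hash: sum = 53+92+54+54+54+54+54+242+83 = 740 → 02 e4.

02e4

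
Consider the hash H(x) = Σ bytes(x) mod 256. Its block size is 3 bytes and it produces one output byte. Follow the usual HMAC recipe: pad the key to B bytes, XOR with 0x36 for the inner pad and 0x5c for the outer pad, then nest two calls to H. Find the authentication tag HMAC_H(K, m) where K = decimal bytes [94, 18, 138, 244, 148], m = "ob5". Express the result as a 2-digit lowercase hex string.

bc

Key decimal bytes [94, 18, 138, 244, 148] = 5e 12 8a f4 94 is 5 bytes > B = 3, so hash it first: H(key) = 82, then zero-pad to 3 bytes: K' = 82 00 00.
K' ⊕ ipad = b4 36 36.  K' ⊕ opad = de 5c 5c.
Inner input = (K'⊕ipad) ∥ m = b4 36 36 ∥ 6f 62 35.
Inner hash: sum = 180+54+54+111+98+53 = 550; mod 256 = 38 → 26.
Outer input = (K'⊕opad) ∥ inner = de 5c 5c ∥ 26.
Outer hash (tag): sum = 222+92+92+38 = 444; mod 256 = 188 → bc.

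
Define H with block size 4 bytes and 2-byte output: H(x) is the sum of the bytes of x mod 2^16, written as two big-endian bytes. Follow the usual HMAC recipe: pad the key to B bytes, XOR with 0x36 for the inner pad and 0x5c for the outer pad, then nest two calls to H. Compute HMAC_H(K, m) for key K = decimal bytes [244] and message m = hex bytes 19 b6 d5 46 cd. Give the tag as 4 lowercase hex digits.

Key decimal bytes [244] = f4 is 1 byte ≤ B = 4; zero-pad to 4 bytes: K' = f4 00 00 00.
K' ⊕ ipad = c2 36 36 36.  K' ⊕ opad = a8 5c 5c 5c.
Inner input = (K'⊕ipad) ∥ m = c2 36 36 36 ∥ 19 b6 d5 46 cd.
Inner hash: sum = 194+54+54+54+25+182+213+70+205 = 1051 → 04 1b.
Outer input = (K'⊕opad) ∥ inner = a8 5c 5c 5c ∥ 04 1b.
Outer hash (tag): sum = 168+92+92+92+4+27 = 475 → 01 db.

01db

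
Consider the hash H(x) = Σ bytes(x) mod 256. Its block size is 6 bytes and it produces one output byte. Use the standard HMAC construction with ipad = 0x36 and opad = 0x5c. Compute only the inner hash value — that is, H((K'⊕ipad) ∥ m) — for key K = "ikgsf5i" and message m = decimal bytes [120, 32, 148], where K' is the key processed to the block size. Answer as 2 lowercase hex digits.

be

Key "ikgsf5i" = 69 6b 67 73 66 35 69 is 7 bytes > B = 6, so hash it first: H(key) = b2, then zero-pad to 6 bytes: K' = b2 00 00 00 00 00.
K' ⊕ ipad = 84 36 36 36 36 36.
Inner input = 84 36 36 36 36 36 ∥ 78 20 94.
Inner hash: sum = 132+54+54+54+54+54+120+32+148 = 702; mod 256 = 190 → be.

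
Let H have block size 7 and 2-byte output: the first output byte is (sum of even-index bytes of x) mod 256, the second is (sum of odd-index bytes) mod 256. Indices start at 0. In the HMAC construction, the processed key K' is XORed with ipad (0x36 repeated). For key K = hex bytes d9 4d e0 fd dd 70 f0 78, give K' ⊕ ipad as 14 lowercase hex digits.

Key hex bytes d9 4d e0 fd dd 70 f0 78 is 8 bytes > B = 7, so hash it first: H(key) = 86 32, then zero-pad to 7 bytes: K' = 86 32 00 00 00 00 00.
XOR each byte with 0x36: 86⊕36=b0, 32⊕36=04, 00⊕36=36, 00⊕36=36, 00⊕36=36, 00⊕36=36, 00⊕36=36.

b0043636363636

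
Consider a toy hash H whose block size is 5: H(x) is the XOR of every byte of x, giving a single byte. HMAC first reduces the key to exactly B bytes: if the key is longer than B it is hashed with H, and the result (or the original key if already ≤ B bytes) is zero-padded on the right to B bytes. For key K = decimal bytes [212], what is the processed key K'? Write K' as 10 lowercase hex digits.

Key decimal bytes [212] = d4 is 1 byte ≤ B = 5; zero-pad to 5 bytes: K' = d4 00 00 00 00.

d400000000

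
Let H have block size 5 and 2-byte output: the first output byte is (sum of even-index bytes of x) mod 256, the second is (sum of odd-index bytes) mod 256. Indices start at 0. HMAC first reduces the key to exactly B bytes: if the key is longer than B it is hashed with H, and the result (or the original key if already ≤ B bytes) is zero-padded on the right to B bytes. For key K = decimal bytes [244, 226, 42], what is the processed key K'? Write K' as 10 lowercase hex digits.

Key decimal bytes [244, 226, 42] = f4 e2 2a is 3 bytes ≤ B = 5; zero-pad to 5 bytes: K' = f4 e2 2a 00 00.

f4e22a0000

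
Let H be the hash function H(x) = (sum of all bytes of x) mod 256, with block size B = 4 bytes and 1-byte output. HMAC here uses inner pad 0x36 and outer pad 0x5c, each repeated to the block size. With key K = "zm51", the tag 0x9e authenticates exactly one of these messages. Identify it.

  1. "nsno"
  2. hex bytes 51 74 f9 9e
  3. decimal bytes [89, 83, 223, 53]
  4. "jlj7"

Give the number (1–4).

Key "zm51" = 7a 6d 35 31 is exactly B = 4 bytes: K' = 7a 6d 35 31.
K' ⊕ ipad = 4c 5b 03 07; K' ⊕ opad = 26 31 69 6d.
m1: inner = H(4c 5b 03 07 6e 73 6e 6f) = 6f; tag = H(26 31 69 6d 6f) = 9c
m2: inner = H(4c 5b 03 07 51 74 f9 9e) = 0d; tag = H(26 31 69 6d 0d) = 3a
m3: inner = H(4c 5b 03 07 59 53 df 35) = 71; tag = H(26 31 69 6d 71) = 9e ← matches
m4: inner = H(4c 5b 03 07 6a 6c 6a 37) = 28; tag = H(26 31 69 6d 28) = 55

3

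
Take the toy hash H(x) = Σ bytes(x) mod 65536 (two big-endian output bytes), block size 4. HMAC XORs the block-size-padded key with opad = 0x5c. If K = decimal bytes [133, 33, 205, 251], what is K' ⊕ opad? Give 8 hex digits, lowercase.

d97d91a7

Key decimal bytes [133, 33, 205, 251] = 85 21 cd fb is exactly B = 4 bytes: K' = 85 21 cd fb.
XOR each byte with 0x5c: 85⊕5c=d9, 21⊕5c=7d, cd⊕5c=91, fb⊕5c=a7.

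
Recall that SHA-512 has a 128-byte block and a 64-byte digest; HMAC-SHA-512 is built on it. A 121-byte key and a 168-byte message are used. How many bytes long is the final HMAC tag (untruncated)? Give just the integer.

The tag is one SHA-512 digest: 64 bytes.

64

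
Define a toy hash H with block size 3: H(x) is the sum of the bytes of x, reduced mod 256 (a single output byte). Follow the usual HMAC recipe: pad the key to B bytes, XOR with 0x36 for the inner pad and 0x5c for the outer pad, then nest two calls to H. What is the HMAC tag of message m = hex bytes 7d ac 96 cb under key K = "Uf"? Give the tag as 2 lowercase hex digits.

Key "Uf" = 55 66 is 2 bytes ≤ B = 3; zero-pad to 3 bytes: K' = 55 66 00.
K' ⊕ ipad = 63 50 36.  K' ⊕ opad = 09 3a 5c.
Inner input = (K'⊕ipad) ∥ m = 63 50 36 ∥ 7d ac 96 cb.
Inner hash: sum = 99+80+54+125+172+150+203 = 883; mod 256 = 115 → 73.
Outer input = (K'⊕opad) ∥ inner = 09 3a 5c ∥ 73.
Outer hash (tag): sum = 9+58+92+115 = 274; mod 256 = 18 → 12.

12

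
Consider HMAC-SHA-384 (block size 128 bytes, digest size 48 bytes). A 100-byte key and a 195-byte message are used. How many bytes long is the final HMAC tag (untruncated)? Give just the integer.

48

The tag is one SHA-384 digest: 48 bytes.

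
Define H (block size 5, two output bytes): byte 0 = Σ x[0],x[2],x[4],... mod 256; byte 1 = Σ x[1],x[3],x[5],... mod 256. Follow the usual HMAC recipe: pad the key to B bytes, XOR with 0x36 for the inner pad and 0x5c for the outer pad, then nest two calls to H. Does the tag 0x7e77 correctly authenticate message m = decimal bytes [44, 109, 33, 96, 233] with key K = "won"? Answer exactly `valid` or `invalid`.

invalid

Key "won" = 77 6f 6e is 3 bytes ≤ B = 5; zero-pad to 5 bytes: K' = 77 6f 6e 00 00.
K' ⊕ ipad = 41 59 58 36 36; K' ⊕ opad = 2b 33 32 5c 5c.
Inner hash: even-index sum = 412 mod 256 = 156; odd-index sum = 453 mod 256 = 197 → 9c c5.
Outer hash (recomputed tag): even-index sum = 382 mod 256 = 126; odd-index sum = 299 mod 256 = 43 → 7e 2b.
Recomputed tag = 7e2b; claimed = 7e77 → mismatch.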